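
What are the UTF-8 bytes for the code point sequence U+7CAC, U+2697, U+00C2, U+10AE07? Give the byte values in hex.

E7 B2 AC E2 9A 97 C3 82 F4 8A B8 87

U+7CAC: 3-byte form → E7 B2 AC.
U+2697: 3-byte form → E2 9A 97.
U+00C2: 2-byte form → C3 82.
U+10AE07: 4-byte form → F4 8A B8 87.
Concatenated (12 bytes): E7 B2 AC E2 9A 97 C3 82 F4 8A B8 87.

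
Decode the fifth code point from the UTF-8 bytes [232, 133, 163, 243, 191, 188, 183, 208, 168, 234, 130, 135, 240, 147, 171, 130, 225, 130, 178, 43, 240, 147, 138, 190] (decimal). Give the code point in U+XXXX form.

U+13AC2

Offset 0: leading byte 0xE8 = 11101000 → 3-byte char #1 = E8 85 A3.
Offset 3: leading byte 0xF3 = 11110011 → 4-byte char #2 = F3 BF BC B7.
Offset 7: leading byte 0xD0 = 11010000 → 2-byte char #3 = D0 A8.
Offset 9: leading byte 0xEA = 11101010 → 3-byte char #4 = EA 82 87.
Offset 12: leading byte 0xF0 = 11110000 → 4-byte char #5 = F0 93 AB 82.
Leading byte 0xF0 = 11110000 matches 11110xxx → 4-byte sequence.
Byte 1: 0xF0 = 11110000, payload 000 (3 bits).
Byte 2: 0x93 = 10010011 (10xxxxxx ✓), payload 010011.
Byte 3: 0xAB = 10101011 (10xxxxxx ✓), payload 101011.
Byte 4: 0x82 = 10000010 (10xxxxxx ✓), payload 000010.
Concatenate: 000010011101011000010 = 0x13AC2 (21 bits → U+13AC2).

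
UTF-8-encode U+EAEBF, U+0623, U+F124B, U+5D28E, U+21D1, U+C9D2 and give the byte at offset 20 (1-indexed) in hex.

1-indexed offset 20 is 0-indexed offset 19.
U+EAEBF → 4-byte form F3 AA BA BF at offsets 0–3.
U+0623 → 2-byte form D8 A3 at offsets 4–5.
U+F124B → 4-byte form F3 B1 89 8B at offsets 6–9.
U+5D28E → 4-byte form F1 9D 8A 8E at offsets 10–13.
U+21D1 → 3-byte form E2 87 91 at offsets 14–16.
U+C9D2 → 3-byte form EC A7 92 at offsets 17–19.
Offset 19 falls in char 6's range; it's byte 3 of EC A7 92 = 0x92.

0x92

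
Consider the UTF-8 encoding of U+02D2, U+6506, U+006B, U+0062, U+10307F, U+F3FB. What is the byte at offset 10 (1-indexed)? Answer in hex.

0x81

1-indexed offset 10 is 0-indexed offset 9.
U+02D2 → 2-byte form CB 92 at offsets 0–1.
U+6506 → 3-byte form E6 94 86 at offsets 2–4.
U+006B → 1-byte form 6B at offsets 5–5.
U+0062 → 1-byte form 62 at offsets 6–6.
U+10307F → 4-byte form F4 83 81 BF at offsets 7–10.
Offset 9 falls in char 5's range; it's byte 3 of F4 83 81 BF = 0x81.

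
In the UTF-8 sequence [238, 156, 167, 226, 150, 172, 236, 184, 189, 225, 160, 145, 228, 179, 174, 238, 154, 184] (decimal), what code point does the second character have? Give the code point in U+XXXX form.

U+25AC

Offset 0: leading byte 0xEE = 11101110 → 3-byte char #1 = EE 9C A7.
Offset 3: leading byte 0xE2 = 11100010 → 3-byte char #2 = E2 96 AC.
Leading byte 0xE2 = 11100010 matches 1110xxxx → 3-byte sequence.
Byte 1: 0xE2 = 11100010, payload 0010 (4 bits).
Byte 2: 0x96 = 10010110 (10xxxxxx ✓), payload 010110.
Byte 3: 0xAC = 10101100 (10xxxxxx ✓), payload 101100.
Concatenate: 0010010110101100 = 0x25AC (16 bits → U+25AC).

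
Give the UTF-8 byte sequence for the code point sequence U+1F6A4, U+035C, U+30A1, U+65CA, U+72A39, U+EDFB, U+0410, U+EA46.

F0 9F 9A A4 CD 9C E3 82 A1 E6 97 8A F1 B2 A8 B9 EE B7 BB D0 90 EE A9 86

U+1F6A4: 4-byte form → F0 9F 9A A4.
U+035C: 2-byte form → CD 9C.
U+30A1: 3-byte form → E3 82 A1.
U+65CA: 3-byte form → E6 97 8A.
U+72A39: 4-byte form → F1 B2 A8 B9.
U+EDFB: 3-byte form → EE B7 BB.
U+0410: 2-byte form → D0 90.
U+EA46: 3-byte form → EE A9 86.
Concatenated (24 bytes): F0 9F 9A A4 CD 9C E3 82 A1 E6 97 8A F1 B2 A8 B9 EE B7 BB D0 90 EE A9 86.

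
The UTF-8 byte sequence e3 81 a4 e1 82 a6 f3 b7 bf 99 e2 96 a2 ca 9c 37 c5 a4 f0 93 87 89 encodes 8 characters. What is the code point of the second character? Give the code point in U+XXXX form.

U+10A6

Offset 0: leading byte 0xE3 = 11100011 → 3-byte char #1 = E3 81 A4.
Offset 3: leading byte 0xE1 = 11100001 → 3-byte char #2 = E1 82 A6.
Leading byte 0xE1 = 11100001 matches 1110xxxx → 3-byte sequence.
Byte 1: 0xE1 = 11100001, payload 0001 (4 bits).
Byte 2: 0x82 = 10000010 (10xxxxxx ✓), payload 000010.
Byte 3: 0xA6 = 10100110 (10xxxxxx ✓), payload 100110.
Concatenate: 0001000010100110 = 0x10A6 (16 bits → U+10A6).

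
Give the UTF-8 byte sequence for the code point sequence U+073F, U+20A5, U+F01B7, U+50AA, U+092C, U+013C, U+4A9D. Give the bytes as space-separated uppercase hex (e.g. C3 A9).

DC BF E2 82 A5 F3 B0 86 B7 E5 82 AA E0 A4 AC C4 BC E4 AA 9D

U+073F: 2-byte form → DC BF.
U+20A5: 3-byte form → E2 82 A5.
U+F01B7: 4-byte form → F3 B0 86 B7.
U+50AA: 3-byte form → E5 82 AA.
U+092C: 3-byte form → E0 A4 AC.
U+013C: 2-byte form → C4 BC.
U+4A9D: 3-byte form → E4 AA 9D.
Concatenated (20 bytes): DC BF E2 82 A5 F3 B0 86 B7 E5 82 AA E0 A4 AC C4 BC E4 AA 9D.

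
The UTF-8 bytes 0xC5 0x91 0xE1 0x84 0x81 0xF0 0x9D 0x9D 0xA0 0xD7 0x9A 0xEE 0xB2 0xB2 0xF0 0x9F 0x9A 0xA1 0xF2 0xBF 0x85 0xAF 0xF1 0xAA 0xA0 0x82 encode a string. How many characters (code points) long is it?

8

Byte at offset 0: 0xC5 = 11000101 → 2-byte char (#1). Advance 2.
Byte at offset 2: 0xE1 = 11100001 → 3-byte char (#2). Advance 3.
Byte at offset 5: 0xF0 = 11110000 → 4-byte char (#3). Advance 4.
Byte at offset 9: 0xD7 = 11010111 → 2-byte char (#4). Advance 2.
Byte at offset 11: 0xEE = 11101110 → 3-byte char (#5). Advance 3.
Byte at offset 14: 0xF0 = 11110000 → 4-byte char (#6). Advance 4.
Byte at offset 18: 0xF2 = 11110010 → 4-byte char (#7). Advance 4.
Byte at offset 22: 0xF1 = 11110001 → 4-byte char (#8). Advance 4.
Reached end at offset 26 after 8 code points.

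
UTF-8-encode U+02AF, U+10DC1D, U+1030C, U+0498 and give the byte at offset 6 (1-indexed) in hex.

0x9D

1-indexed offset 6 is 0-indexed offset 5.
U+02AF → 2-byte form CA AF at offsets 0–1.
U+10DC1D → 4-byte form F4 8D B0 9D at offsets 2–5.
Offset 5 falls in char 2's range; it's byte 4 of F4 8D B0 9D = 0x9D.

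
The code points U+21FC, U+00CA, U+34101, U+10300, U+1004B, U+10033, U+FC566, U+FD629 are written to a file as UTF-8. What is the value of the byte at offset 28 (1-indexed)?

1-indexed offset 28 is 0-indexed offset 27.
U+21FC → 3-byte form E2 87 BC at offsets 0–2.
U+00CA → 2-byte form C3 8A at offsets 3–4.
U+34101 → 4-byte form F0 B4 84 81 at offsets 5–8.
U+10300 → 4-byte form F0 90 8C 80 at offsets 9–12.
U+1004B → 4-byte form F0 90 81 8B at offsets 13–16.
U+10033 → 4-byte form F0 90 80 B3 at offsets 17–20.
U+FC566 → 4-byte form F3 BC 95 A6 at offsets 21–24.
U+FD629 → 4-byte form F3 BD 98 A9 at offsets 25–28.
Offset 27 falls in char 8's range; it's byte 3 of F3 BD 98 A9 = 0x98.

0x98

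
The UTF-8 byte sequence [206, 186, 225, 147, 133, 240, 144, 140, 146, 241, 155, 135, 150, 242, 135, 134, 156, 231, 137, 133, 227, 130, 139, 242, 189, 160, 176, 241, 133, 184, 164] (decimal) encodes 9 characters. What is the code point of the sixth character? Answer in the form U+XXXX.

Offset 0: leading byte 0xCE = 11001110 → 2-byte char #1 = CE BA.
Offset 2: leading byte 0xE1 = 11100001 → 3-byte char #2 = E1 93 85.
Offset 5: leading byte 0xF0 = 11110000 → 4-byte char #3 = F0 90 8C 92.
Offset 9: leading byte 0xF1 = 11110001 → 4-byte char #4 = F1 9B 87 96.
Offset 13: leading byte 0xF2 = 11110010 → 4-byte char #5 = F2 87 86 9C.
Offset 17: leading byte 0xE7 = 11100111 → 3-byte char #6 = E7 89 85.
Leading byte 0xE7 = 11100111 matches 1110xxxx → 3-byte sequence.
Byte 1: 0xE7 = 11100111, payload 0111 (4 bits).
Byte 2: 0x89 = 10001001 (10xxxxxx ✓), payload 001001.
Byte 3: 0x85 = 10000101 (10xxxxxx ✓), payload 000101.
Concatenate: 0111001001000101 = 0x7245 (16 bits → U+7245).

U+7245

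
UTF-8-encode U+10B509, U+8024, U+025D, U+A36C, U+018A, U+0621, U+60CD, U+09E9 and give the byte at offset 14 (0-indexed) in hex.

U+10B509 → 4-byte form F4 8B 94 89 at offsets 0–3.
U+8024 → 3-byte form E8 80 A4 at offsets 4–6.
U+025D → 2-byte form C9 9D at offsets 7–8.
U+A36C → 3-byte form EA 8D AC at offsets 9–11.
U+018A → 2-byte form C6 8A at offsets 12–13.
U+0621 → 2-byte form D8 A1 at offsets 14–15.
Offset 14 falls in char 6's range; it's byte 1 of D8 A1 = 0xD8.

0xD8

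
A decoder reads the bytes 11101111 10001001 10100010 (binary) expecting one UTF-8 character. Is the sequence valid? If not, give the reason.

Leading byte 0xEF = 11101111 → 3-byte form.
Continuation bytes 0x89=10001001, 0xA2=10100010 all match 10xxxxxx.
Decoded value 0xF262 is ≥ 0x800 (shortest form) and not a surrogate.

valid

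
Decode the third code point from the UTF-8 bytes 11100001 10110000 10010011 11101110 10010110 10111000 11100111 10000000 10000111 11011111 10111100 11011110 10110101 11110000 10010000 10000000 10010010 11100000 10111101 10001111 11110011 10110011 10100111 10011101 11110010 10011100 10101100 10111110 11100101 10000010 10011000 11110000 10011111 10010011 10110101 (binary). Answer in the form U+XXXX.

Offset 0: leading byte 0xE1 = 11100001 → 3-byte char #1 = E1 B0 93.
Offset 3: leading byte 0xEE = 11101110 → 3-byte char #2 = EE 96 B8.
Offset 6: leading byte 0xE7 = 11100111 → 3-byte char #3 = E7 80 87.
Leading byte 0xE7 = 11100111 matches 1110xxxx → 3-byte sequence.
Byte 1: 0xE7 = 11100111, payload 0111 (4 bits).
Byte 2: 0x80 = 10000000 (10xxxxxx ✓), payload 000000.
Byte 3: 0x87 = 10000111 (10xxxxxx ✓), payload 000111.
Concatenate: 0111000000000111 = 0x7007 (16 bits → U+7007).

U+7007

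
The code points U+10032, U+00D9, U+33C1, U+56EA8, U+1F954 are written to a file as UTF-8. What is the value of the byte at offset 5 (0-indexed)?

0x99

U+10032 → 4-byte form F0 90 80 B2 at offsets 0–3.
U+00D9 → 2-byte form C3 99 at offsets 4–5.
Offset 5 falls in char 2's range; it's byte 2 of C3 99 = 0x99.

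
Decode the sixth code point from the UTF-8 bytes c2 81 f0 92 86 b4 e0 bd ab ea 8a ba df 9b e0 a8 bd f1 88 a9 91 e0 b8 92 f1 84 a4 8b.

Offset 0: leading byte 0xC2 = 11000010 → 2-byte char #1 = C2 81.
Offset 2: leading byte 0xF0 = 11110000 → 4-byte char #2 = F0 92 86 B4.
Offset 6: leading byte 0xE0 = 11100000 → 3-byte char #3 = E0 BD AB.
Offset 9: leading byte 0xEA = 11101010 → 3-byte char #4 = EA 8A BA.
Offset 12: leading byte 0xDF = 11011111 → 2-byte char #5 = DF 9B.
Offset 14: leading byte 0xE0 = 11100000 → 3-byte char #6 = E0 A8 BD.
Leading byte 0xE0 = 11100000 matches 1110xxxx → 3-byte sequence.
Byte 1: 0xE0 = 11100000, payload 0000 (4 bits).
Byte 2: 0xA8 = 10101000 (10xxxxxx ✓), payload 101000.
Byte 3: 0xBD = 10111101 (10xxxxxx ✓), payload 111101.
Concatenate: 0000101000111101 = 0xA3D (16 bits → U+0A3D).

U+0A3D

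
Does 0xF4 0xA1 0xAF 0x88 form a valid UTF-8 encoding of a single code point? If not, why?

invalid (encodes a value above U+10FFFF)

Leading byte 0xF4 = 11110100 → 4-byte form.
Payload = 0x121BC8, which exceeds U+10FFFF, the maximum Unicode code point. (Leading bytes F5–FF, or F4 followed by ≥ 0x90, are invalid.)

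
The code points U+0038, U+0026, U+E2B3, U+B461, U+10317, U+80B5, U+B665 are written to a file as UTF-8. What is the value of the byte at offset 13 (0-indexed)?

U+0038 → 1-byte form 38 at offsets 0–0.
U+0026 → 1-byte form 26 at offsets 1–1.
U+E2B3 → 3-byte form EE 8A B3 at offsets 2–4.
U+B461 → 3-byte form EB 91 A1 at offsets 5–7.
U+10317 → 4-byte form F0 90 8C 97 at offsets 8–11.
U+80B5 → 3-byte form E8 82 B5 at offsets 12–14.
Offset 13 falls in char 6's range; it's byte 2 of E8 82 B5 = 0x82.

0x82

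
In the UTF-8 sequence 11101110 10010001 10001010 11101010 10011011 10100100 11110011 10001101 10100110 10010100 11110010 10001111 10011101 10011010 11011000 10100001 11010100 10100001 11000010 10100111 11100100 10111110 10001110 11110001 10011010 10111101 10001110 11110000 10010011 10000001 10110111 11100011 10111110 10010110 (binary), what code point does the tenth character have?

Offset 0: leading byte 0xEE = 11101110 → 3-byte char #1 = EE 91 8A.
Offset 3: leading byte 0xEA = 11101010 → 3-byte char #2 = EA 9B A4.
Offset 6: leading byte 0xF3 = 11110011 → 4-byte char #3 = F3 8D A6 94.
Offset 10: leading byte 0xF2 = 11110010 → 4-byte char #4 = F2 8F 9D 9A.
Offset 14: leading byte 0xD8 = 11011000 → 2-byte char #5 = D8 A1.
Offset 16: leading byte 0xD4 = 11010100 → 2-byte char #6 = D4 A1.
Offset 18: leading byte 0xC2 = 11000010 → 2-byte char #7 = C2 A7.
Offset 20: leading byte 0xE4 = 11100100 → 3-byte char #8 = E4 BE 8E.
Offset 23: leading byte 0xF1 = 11110001 → 4-byte char #9 = F1 9A BD 8E.
Offset 27: leading byte 0xF0 = 11110000 → 4-byte char #10 = F0 93 81 B7.
Leading byte 0xF0 = 11110000 matches 11110xxx → 4-byte sequence.
Byte 1: 0xF0 = 11110000, payload 000 (3 bits).
Byte 2: 0x93 = 10010011 (10xxxxxx ✓), payload 010011.
Byte 3: 0x81 = 10000001 (10xxxxxx ✓), payload 000001.
Byte 4: 0xB7 = 10110111 (10xxxxxx ✓), payload 110111.
Concatenate: 000010011000001110111 = 0x13077 (21 bits → U+13077).

U+13077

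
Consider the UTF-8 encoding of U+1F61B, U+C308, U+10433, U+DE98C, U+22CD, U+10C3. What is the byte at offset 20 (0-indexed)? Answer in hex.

0x83

U+1F61B → 4-byte form F0 9F 98 9B at offsets 0–3.
U+C308 → 3-byte form EC 8C 88 at offsets 4–6.
U+10433 → 4-byte form F0 90 90 B3 at offsets 7–10.
U+DE98C → 4-byte form F3 9E A6 8C at offsets 11–14.
U+22CD → 3-byte form E2 8B 8D at offsets 15–17.
U+10C3 → 3-byte form E1 83 83 at offsets 18–20.
Offset 20 falls in char 6's range; it's byte 3 of E1 83 83 = 0x83.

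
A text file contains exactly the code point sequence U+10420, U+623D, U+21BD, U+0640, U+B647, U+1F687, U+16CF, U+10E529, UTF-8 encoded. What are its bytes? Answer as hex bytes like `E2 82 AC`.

F0 90 90 A0 E6 88 BD E2 86 BD D9 80 EB 99 87 F0 9F 9A 87 E1 9B 8F F4 8E 94 A9

U+10420: 4-byte form → F0 90 90 A0.
U+623D: 3-byte form → E6 88 BD.
U+21BD: 3-byte form → E2 86 BD.
U+0640: 2-byte form → D9 80.
U+B647: 3-byte form → EB 99 87.
U+1F687: 4-byte form → F0 9F 9A 87.
U+16CF: 3-byte form → E1 9B 8F.
U+10E529: 4-byte form → F4 8E 94 A9.
Concatenated (26 bytes): F0 90 90 A0 E6 88 BD E2 86 BD D9 80 EB 99 87 F0 9F 9A 87 E1 9B 8F F4 8E 94 A9.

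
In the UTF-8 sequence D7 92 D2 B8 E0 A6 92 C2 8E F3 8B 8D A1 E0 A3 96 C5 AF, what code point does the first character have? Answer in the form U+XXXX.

Offset 0: leading byte 0xD7 = 11010111 → 2-byte char #1 = D7 92.
Leading byte 0xD7 = 11010111 matches 110xxxxx → 2-byte sequence.
Byte 1: 0xD7 = 11010111, payload 10111 (5 bits).
Byte 2: 0x92 = 10010010 (10xxxxxx ✓), payload 010010.
Concatenate: 10111010010 = 0x5D2 (11 bits → U+05D2).

U+05D2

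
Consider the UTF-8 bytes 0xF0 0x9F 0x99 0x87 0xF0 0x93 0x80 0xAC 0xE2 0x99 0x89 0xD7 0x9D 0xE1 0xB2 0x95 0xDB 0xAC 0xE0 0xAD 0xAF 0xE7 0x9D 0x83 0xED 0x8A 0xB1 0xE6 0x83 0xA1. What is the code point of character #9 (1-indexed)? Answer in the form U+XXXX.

Offset 0: leading byte 0xF0 = 11110000 → 4-byte char #1 = F0 9F 99 87.
Offset 4: leading byte 0xF0 = 11110000 → 4-byte char #2 = F0 93 80 AC.
Offset 8: leading byte 0xE2 = 11100010 → 3-byte char #3 = E2 99 89.
Offset 11: leading byte 0xD7 = 11010111 → 2-byte char #4 = D7 9D.
Offset 13: leading byte 0xE1 = 11100001 → 3-byte char #5 = E1 B2 95.
Offset 16: leading byte 0xDB = 11011011 → 2-byte char #6 = DB AC.
Offset 18: leading byte 0xE0 = 11100000 → 3-byte char #7 = E0 AD AF.
Offset 21: leading byte 0xE7 = 11100111 → 3-byte char #8 = E7 9D 83.
Offset 24: leading byte 0xED = 11101101 → 3-byte char #9 = ED 8A B1.
Leading byte 0xED = 11101101 matches 1110xxxx → 3-byte sequence.
Byte 1: 0xED = 11101101, payload 1101 (4 bits).
Byte 2: 0x8A = 10001010 (10xxxxxx ✓), payload 001010.
Byte 3: 0xB1 = 10110001 (10xxxxxx ✓), payload 110001.
Concatenate: 1101001010110001 = 0xD2B1 (16 bits → U+D2B1).

U+D2B1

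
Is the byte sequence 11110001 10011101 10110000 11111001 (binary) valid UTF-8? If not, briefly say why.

invalid (non-continuation byte where continuation expected)

Leading byte 0xF1 = 11110001 → 4-byte form.
Byte 4 is 0xF9 = 11111001, which is not 10xxxxxx — expected a continuation byte.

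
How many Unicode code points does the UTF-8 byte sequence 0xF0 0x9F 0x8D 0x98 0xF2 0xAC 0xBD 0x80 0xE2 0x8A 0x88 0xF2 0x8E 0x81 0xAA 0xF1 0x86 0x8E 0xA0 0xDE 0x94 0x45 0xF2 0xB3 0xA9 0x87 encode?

8

Byte at offset 0: 0xF0 = 11110000 → 4-byte char (#1). Advance 4.
Byte at offset 4: 0xF2 = 11110010 → 4-byte char (#2). Advance 4.
Byte at offset 8: 0xE2 = 11100010 → 3-byte char (#3). Advance 3.
Byte at offset 11: 0xF2 = 11110010 → 4-byte char (#4). Advance 4.
Byte at offset 15: 0xF1 = 11110001 → 4-byte char (#5). Advance 4.
Byte at offset 19: 0xDE = 11011110 → 2-byte char (#6). Advance 2.
Byte at offset 21: 0x45 = 01000101 → 1-byte char (#7). Advance 1.
Byte at offset 22: 0xF2 = 11110010 → 4-byte char (#8). Advance 4.
Reached end at offset 26 after 8 code points.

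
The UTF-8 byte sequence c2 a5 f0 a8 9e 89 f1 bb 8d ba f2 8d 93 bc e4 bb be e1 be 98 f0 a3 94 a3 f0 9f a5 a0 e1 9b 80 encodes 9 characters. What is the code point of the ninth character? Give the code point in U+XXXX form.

U+16C0

Offset 0: leading byte 0xC2 = 11000010 → 2-byte char #1 = C2 A5.
Offset 2: leading byte 0xF0 = 11110000 → 4-byte char #2 = F0 A8 9E 89.
Offset 6: leading byte 0xF1 = 11110001 → 4-byte char #3 = F1 BB 8D BA.
Offset 10: leading byte 0xF2 = 11110010 → 4-byte char #4 = F2 8D 93 BC.
Offset 14: leading byte 0xE4 = 11100100 → 3-byte char #5 = E4 BB BE.
Offset 17: leading byte 0xE1 = 11100001 → 3-byte char #6 = E1 BE 98.
Offset 20: leading byte 0xF0 = 11110000 → 4-byte char #7 = F0 A3 94 A3.
Offset 24: leading byte 0xF0 = 11110000 → 4-byte char #8 = F0 9F A5 A0.
Offset 28: leading byte 0xE1 = 11100001 → 3-byte char #9 = E1 9B 80.
Leading byte 0xE1 = 11100001 matches 1110xxxx → 3-byte sequence.
Byte 1: 0xE1 = 11100001, payload 0001 (4 bits).
Byte 2: 0x9B = 10011011 (10xxxxxx ✓), payload 011011.
Byte 3: 0x80 = 10000000 (10xxxxxx ✓), payload 000000.
Concatenate: 0001011011000000 = 0x16C0 (16 bits → U+16C0).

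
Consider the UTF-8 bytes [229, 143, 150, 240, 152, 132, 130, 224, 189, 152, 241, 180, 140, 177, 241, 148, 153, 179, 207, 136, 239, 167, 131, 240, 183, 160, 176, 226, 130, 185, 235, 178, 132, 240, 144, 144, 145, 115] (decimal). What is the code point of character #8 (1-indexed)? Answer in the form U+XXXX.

Offset 0: leading byte 0xE5 = 11100101 → 3-byte char #1 = E5 8F 96.
Offset 3: leading byte 0xF0 = 11110000 → 4-byte char #2 = F0 98 84 82.
Offset 7: leading byte 0xE0 = 11100000 → 3-byte char #3 = E0 BD 98.
Offset 10: leading byte 0xF1 = 11110001 → 4-byte char #4 = F1 B4 8C B1.
Offset 14: leading byte 0xF1 = 11110001 → 4-byte char #5 = F1 94 99 B3.
Offset 18: leading byte 0xCF = 11001111 → 2-byte char #6 = CF 88.
Offset 20: leading byte 0xEF = 11101111 → 3-byte char #7 = EF A7 83.
Offset 23: leading byte 0xF0 = 11110000 → 4-byte char #8 = F0 B7 A0 B0.
Leading byte 0xF0 = 11110000 matches 11110xxx → 4-byte sequence.
Byte 1: 0xF0 = 11110000, payload 000 (3 bits).
Byte 2: 0xB7 = 10110111 (10xxxxxx ✓), payload 110111.
Byte 3: 0xA0 = 10100000 (10xxxxxx ✓), payload 100000.
Byte 4: 0xB0 = 10110000 (10xxxxxx ✓), payload 110000.
Concatenate: 000110111100000110000 = 0x37830 (21 bits → U+37830).

U+37830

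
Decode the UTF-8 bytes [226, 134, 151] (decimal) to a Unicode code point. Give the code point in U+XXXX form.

U+2197

Leading byte 0xE2 = 11100010 matches 1110xxxx → 3-byte sequence.
Byte 1: 0xE2 = 11100010, payload 0010 (4 bits).
Byte 2: 0x86 = 10000110 (10xxxxxx ✓), payload 000110.
Byte 3: 0x97 = 10010111 (10xxxxxx ✓), payload 010111.
Concatenate: 0010000110010111 = 0x2197 (16 bits → U+2197).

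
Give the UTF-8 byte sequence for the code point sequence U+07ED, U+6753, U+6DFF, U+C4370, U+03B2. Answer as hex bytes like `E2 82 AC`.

U+07ED: 2-byte form → DF AD.
U+6753: 3-byte form → E6 9D 93.
U+6DFF: 3-byte form → E6 B7 BF.
U+C4370: 4-byte form → F3 84 8D B0.
U+03B2: 2-byte form → CE B2.
Concatenated (14 bytes): DF AD E6 9D 93 E6 B7 BF F3 84 8D B0 CE B2.

DF AD E6 9D 93 E6 B7 BF F3 84 8D B0 CE B2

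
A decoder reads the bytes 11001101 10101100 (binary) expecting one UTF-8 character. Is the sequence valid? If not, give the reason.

valid

Leading byte 0xCD = 11001101 → 2-byte form.
Continuation bytes 0xAC=10101100 all match 10xxxxxx.
Decoded value 0x36C is ≥ 0x80 (shortest form) and not a surrogate.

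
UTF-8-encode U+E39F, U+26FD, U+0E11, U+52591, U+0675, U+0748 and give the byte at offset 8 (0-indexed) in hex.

0x91

U+E39F → 3-byte form EE 8E 9F at offsets 0–2.
U+26FD → 3-byte form E2 9B BD at offsets 3–5.
U+0E11 → 3-byte form E0 B8 91 at offsets 6–8.
Offset 8 falls in char 3's range; it's byte 3 of E0 B8 91 = 0x91.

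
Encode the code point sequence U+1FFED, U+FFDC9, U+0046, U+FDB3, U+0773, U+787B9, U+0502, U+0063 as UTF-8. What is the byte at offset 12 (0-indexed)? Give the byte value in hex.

0xDD

U+1FFED → 4-byte form F0 9F BF AD at offsets 0–3.
U+FFDC9 → 4-byte form F3 BF B7 89 at offsets 4–7.
U+0046 → 1-byte form 46 at offsets 8–8.
U+FDB3 → 3-byte form EF B6 B3 at offsets 9–11.
U+0773 → 2-byte form DD B3 at offsets 12–13.
Offset 12 falls in char 5's range; it's byte 1 of DD B3 = 0xDD.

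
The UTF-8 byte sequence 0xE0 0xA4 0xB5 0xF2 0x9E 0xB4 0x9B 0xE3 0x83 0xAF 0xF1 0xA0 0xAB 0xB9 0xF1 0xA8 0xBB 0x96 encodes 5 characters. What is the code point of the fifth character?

Offset 0: leading byte 0xE0 = 11100000 → 3-byte char #1 = E0 A4 B5.
Offset 3: leading byte 0xF2 = 11110010 → 4-byte char #2 = F2 9E B4 9B.
Offset 7: leading byte 0xE3 = 11100011 → 3-byte char #3 = E3 83 AF.
Offset 10: leading byte 0xF1 = 11110001 → 4-byte char #4 = F1 A0 AB B9.
Offset 14: leading byte 0xF1 = 11110001 → 4-byte char #5 = F1 A8 BB 96.
Leading byte 0xF1 = 11110001 matches 11110xxx → 4-byte sequence.
Byte 1: 0xF1 = 11110001, payload 001 (3 bits).
Byte 2: 0xA8 = 10101000 (10xxxxxx ✓), payload 101000.
Byte 3: 0xBB = 10111011 (10xxxxxx ✓), payload 111011.
Byte 4: 0x96 = 10010110 (10xxxxxx ✓), payload 010110.
Concatenate: 001101000111011010110 = 0x68ED6 (21 bits → U+68ED6).

U+68ED6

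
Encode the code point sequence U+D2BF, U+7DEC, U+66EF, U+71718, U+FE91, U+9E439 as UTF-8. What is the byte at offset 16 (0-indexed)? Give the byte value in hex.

U+D2BF → 3-byte form ED 8A BF at offsets 0–2.
U+7DEC → 3-byte form E7 B7 AC at offsets 3–5.
U+66EF → 3-byte form E6 9B AF at offsets 6–8.
U+71718 → 4-byte form F1 B1 9C 98 at offsets 9–12.
U+FE91 → 3-byte form EF BA 91 at offsets 13–15.
U+9E439 → 4-byte form F2 9E 90 B9 at offsets 16–19.
Offset 16 falls in char 6's range; it's byte 1 of F2 9E 90 B9 = 0xF2.

0xF2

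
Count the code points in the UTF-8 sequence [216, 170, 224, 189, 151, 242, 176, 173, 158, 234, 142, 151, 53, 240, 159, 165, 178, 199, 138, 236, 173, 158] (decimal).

8

Byte at offset 0: 0xD8 = 11011000 → 2-byte char (#1). Advance 2.
Byte at offset 2: 0xE0 = 11100000 → 3-byte char (#2). Advance 3.
Byte at offset 5: 0xF2 = 11110010 → 4-byte char (#3). Advance 4.
Byte at offset 9: 0xEA = 11101010 → 3-byte char (#4). Advance 3.
Byte at offset 12: 0x35 = 00110101 → 1-byte char (#5). Advance 1.
Byte at offset 13: 0xF0 = 11110000 → 4-byte char (#6). Advance 4.
Byte at offset 17: 0xC7 = 11000111 → 2-byte char (#7). Advance 2.
Byte at offset 19: 0xEC = 11101100 → 3-byte char (#8). Advance 3.
Reached end at offset 22 after 8 code points.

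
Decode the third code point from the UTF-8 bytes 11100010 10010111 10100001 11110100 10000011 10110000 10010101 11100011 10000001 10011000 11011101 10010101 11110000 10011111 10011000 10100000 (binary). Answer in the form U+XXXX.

U+3058

Offset 0: leading byte 0xE2 = 11100010 → 3-byte char #1 = E2 97 A1.
Offset 3: leading byte 0xF4 = 11110100 → 4-byte char #2 = F4 83 B0 95.
Offset 7: leading byte 0xE3 = 11100011 → 3-byte char #3 = E3 81 98.
Leading byte 0xE3 = 11100011 matches 1110xxxx → 3-byte sequence.
Byte 1: 0xE3 = 11100011, payload 0011 (4 bits).
Byte 2: 0x81 = 10000001 (10xxxxxx ✓), payload 000001.
Byte 3: 0x98 = 10011000 (10xxxxxx ✓), payload 011000.
Concatenate: 0011000001011000 = 0x3058 (16 bits → U+3058).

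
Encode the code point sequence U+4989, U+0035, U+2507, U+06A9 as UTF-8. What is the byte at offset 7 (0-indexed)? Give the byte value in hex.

0xDA

U+4989 → 3-byte form E4 A6 89 at offsets 0–2.
U+0035 → 1-byte form 35 at offsets 3–3.
U+2507 → 3-byte form E2 94 87 at offsets 4–6.
U+06A9 → 2-byte form DA A9 at offsets 7–8.
Offset 7 falls in char 4's range; it's byte 1 of DA A9 = 0xDA.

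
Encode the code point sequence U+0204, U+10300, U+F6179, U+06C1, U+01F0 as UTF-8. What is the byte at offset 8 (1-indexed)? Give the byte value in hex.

1-indexed offset 8 is 0-indexed offset 7.
U+0204 → 2-byte form C8 84 at offsets 0–1.
U+10300 → 4-byte form F0 90 8C 80 at offsets 2–5.
U+F6179 → 4-byte form F3 B6 85 B9 at offsets 6–9.
Offset 7 falls in char 3's range; it's byte 2 of F3 B6 85 B9 = 0xB6.

0xB6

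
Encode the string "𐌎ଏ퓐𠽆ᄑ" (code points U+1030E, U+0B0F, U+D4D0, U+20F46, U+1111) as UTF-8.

F0 90 8C 8E E0 AC 8F ED 93 90 F0 A0 BD 86 E1 84 91

U+1030E: 4-byte form → F0 90 8C 8E.
U+0B0F: 3-byte form → E0 AC 8F.
U+D4D0: 3-byte form → ED 93 90.
U+20F46: 4-byte form → F0 A0 BD 86.
U+1111: 3-byte form → E1 84 91.
Concatenated (17 bytes): F0 90 8C 8E E0 AC 8F ED 93 90 F0 A0 BD 86 E1 84 91.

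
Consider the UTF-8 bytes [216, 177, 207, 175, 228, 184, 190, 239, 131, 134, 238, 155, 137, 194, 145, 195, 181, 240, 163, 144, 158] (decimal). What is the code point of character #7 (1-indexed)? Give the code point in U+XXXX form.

Offset 0: leading byte 0xD8 = 11011000 → 2-byte char #1 = D8 B1.
Offset 2: leading byte 0xCF = 11001111 → 2-byte char #2 = CF AF.
Offset 4: leading byte 0xE4 = 11100100 → 3-byte char #3 = E4 B8 BE.
Offset 7: leading byte 0xEF = 11101111 → 3-byte char #4 = EF 83 86.
Offset 10: leading byte 0xEE = 11101110 → 3-byte char #5 = EE 9B 89.
Offset 13: leading byte 0xC2 = 11000010 → 2-byte char #6 = C2 91.
Offset 15: leading byte 0xC3 = 11000011 → 2-byte char #7 = C3 B5.
Leading byte 0xC3 = 11000011 matches 110xxxxx → 2-byte sequence.
Byte 1: 0xC3 = 11000011, payload 00011 (5 bits).
Byte 2: 0xB5 = 10110101 (10xxxxxx ✓), payload 110101.
Concatenate: 00011110101 = 0xF5 (11 bits → U+00F5).

U+00F5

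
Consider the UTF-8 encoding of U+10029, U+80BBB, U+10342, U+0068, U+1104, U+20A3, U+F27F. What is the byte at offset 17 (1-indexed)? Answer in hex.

0xE2

1-indexed offset 17 is 0-indexed offset 16.
U+10029 → 4-byte form F0 90 80 A9 at offsets 0–3.
U+80BBB → 4-byte form F2 80 AE BB at offsets 4–7.
U+10342 → 4-byte form F0 90 8D 82 at offsets 8–11.
U+0068 → 1-byte form 68 at offsets 12–12.
U+1104 → 3-byte form E1 84 84 at offsets 13–15.
U+20A3 → 3-byte form E2 82 A3 at offsets 16–18.
Offset 16 falls in char 6's range; it's byte 1 of E2 82 A3 = 0xE2.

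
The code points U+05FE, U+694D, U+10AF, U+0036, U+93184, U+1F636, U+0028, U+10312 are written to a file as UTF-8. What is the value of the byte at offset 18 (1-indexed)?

1-indexed offset 18 is 0-indexed offset 17.
U+05FE → 2-byte form D7 BE at offsets 0–1.
U+694D → 3-byte form E6 A5 8D at offsets 2–4.
U+10AF → 3-byte form E1 82 AF at offsets 5–7.
U+0036 → 1-byte form 36 at offsets 8–8.
U+93184 → 4-byte form F2 93 86 84 at offsets 9–12.
U+1F636 → 4-byte form F0 9F 98 B6 at offsets 13–16.
U+0028 → 1-byte form 28 at offsets 17–17.
Offset 17 falls in char 7's range; it's byte 1 of 28 = 0x28.

0x28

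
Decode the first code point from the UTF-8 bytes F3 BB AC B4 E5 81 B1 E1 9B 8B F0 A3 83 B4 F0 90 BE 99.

Offset 0: leading byte 0xF3 = 11110011 → 4-byte char #1 = F3 BB AC B4.
Leading byte 0xF3 = 11110011 matches 11110xxx → 4-byte sequence.
Byte 1: 0xF3 = 11110011, payload 011 (3 bits).
Byte 2: 0xBB = 10111011 (10xxxxxx ✓), payload 111011.
Byte 3: 0xAC = 10101100 (10xxxxxx ✓), payload 101100.
Byte 4: 0xB4 = 10110100 (10xxxxxx ✓), payload 110100.
Concatenate: 011111011101100110100 = 0xFBB34 (21 bits → U+FBB34).

U+FBB34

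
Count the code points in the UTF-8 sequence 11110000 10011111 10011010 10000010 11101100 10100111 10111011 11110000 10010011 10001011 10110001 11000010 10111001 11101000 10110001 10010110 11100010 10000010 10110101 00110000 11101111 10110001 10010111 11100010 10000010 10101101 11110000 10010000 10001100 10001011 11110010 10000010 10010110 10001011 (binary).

Byte at offset 0: 0xF0 = 11110000 → 4-byte char (#1). Advance 4.
Byte at offset 4: 0xEC = 11101100 → 3-byte char (#2). Advance 3.
Byte at offset 7: 0xF0 = 11110000 → 4-byte char (#3). Advance 4.
Byte at offset 11: 0xC2 = 11000010 → 2-byte char (#4). Advance 2.
Byte at offset 13: 0xE8 = 11101000 → 3-byte char (#5). Advance 3.
Byte at offset 16: 0xE2 = 11100010 → 3-byte char (#6). Advance 3.
Byte at offset 19: 0x30 = 00110000 → 1-byte char (#7). Advance 1.
Byte at offset 20: 0xEF = 11101111 → 3-byte char (#8). Advance 3.
Byte at offset 23: 0xE2 = 11100010 → 3-byte char (#9). Advance 3.
Byte at offset 26: 0xF0 = 11110000 → 4-byte char (#10). Advance 4.
Byte at offset 30: 0xF2 = 11110010 → 4-byte char (#11). Advance 4.
Reached end at offset 34 after 11 code points.

11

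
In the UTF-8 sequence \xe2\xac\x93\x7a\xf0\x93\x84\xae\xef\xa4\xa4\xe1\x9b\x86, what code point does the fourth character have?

U+F924

Offset 0: leading byte 0xE2 = 11100010 → 3-byte char #1 = E2 AC 93.
Offset 3: leading byte 0x7A = 01111010 → 1-byte char #2 = 7A.
Offset 4: leading byte 0xF0 = 11110000 → 4-byte char #3 = F0 93 84 AE.
Offset 8: leading byte 0xEF = 11101111 → 3-byte char #4 = EF A4 A4.
Leading byte 0xEF = 11101111 matches 1110xxxx → 3-byte sequence.
Byte 1: 0xEF = 11101111, payload 1111 (4 bits).
Byte 2: 0xA4 = 10100100 (10xxxxxx ✓), payload 100100.
Byte 3: 0xA4 = 10100100 (10xxxxxx ✓), payload 100100.
Concatenate: 1111100100100100 = 0xF924 (16 bits → U+F924).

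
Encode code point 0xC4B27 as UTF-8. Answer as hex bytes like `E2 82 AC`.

U+C4B27 = 0xC4B27 = 805671 decimal. In range U+10000–U+10FFFF → 4-byte form: 11110xxx 10xxxxxx 10xxxxxx 10xxxxxx.
Binary (21 bits): 011000100101100100111.
Split 3+6+6+6: 011 | 000100 | 101100 | 100111.
Byte 1: 11110011 = 0xF3.
Byte 2: 10000100 = 0x84.
Byte 3: 10101100 = 0xAC.
Byte 4: 10100111 = 0xA7.

F3 84 AC A7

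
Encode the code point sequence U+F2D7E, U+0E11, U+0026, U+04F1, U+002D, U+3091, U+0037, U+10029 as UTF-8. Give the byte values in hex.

U+F2D7E: 4-byte form → F3 B2 B5 BE.
U+0E11: 3-byte form → E0 B8 91.
U+0026: 1-byte form → 26.
U+04F1: 2-byte form → D3 B1.
U+002D: 1-byte form → 2D.
U+3091: 3-byte form → E3 82 91.
U+0037: 1-byte form → 37.
U+10029: 4-byte form → F0 90 80 A9.
Concatenated (19 bytes): F3 B2 B5 BE E0 B8 91 26 D3 B1 2D E3 82 91 37 F0 90 80 A9.

F3 B2 B5 BE E0 B8 91 26 D3 B1 2D E3 82 91 37 F0 90 80 A9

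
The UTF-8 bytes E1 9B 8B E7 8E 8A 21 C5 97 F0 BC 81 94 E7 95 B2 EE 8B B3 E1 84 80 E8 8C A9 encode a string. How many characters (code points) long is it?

9

Byte at offset 0: 0xE1 = 11100001 → 3-byte char (#1). Advance 3.
Byte at offset 3: 0xE7 = 11100111 → 3-byte char (#2). Advance 3.
Byte at offset 6: 0x21 = 00100001 → 1-byte char (#3). Advance 1.
Byte at offset 7: 0xC5 = 11000101 → 2-byte char (#4). Advance 2.
Byte at offset 9: 0xF0 = 11110000 → 4-byte char (#5). Advance 4.
Byte at offset 13: 0xE7 = 11100111 → 3-byte char (#6). Advance 3.
Byte at offset 16: 0xEE = 11101110 → 3-byte char (#7). Advance 3.
Byte at offset 19: 0xE1 = 11100001 → 3-byte char (#8). Advance 3.
Byte at offset 22: 0xE8 = 11101000 → 3-byte char (#9). Advance 3.
Reached end at offset 25 after 9 code points.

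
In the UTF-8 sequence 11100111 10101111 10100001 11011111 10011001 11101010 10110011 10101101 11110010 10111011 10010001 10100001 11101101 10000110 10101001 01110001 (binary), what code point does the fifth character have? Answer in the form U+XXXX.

Offset 0: leading byte 0xE7 = 11100111 → 3-byte char #1 = E7 AF A1.
Offset 3: leading byte 0xDF = 11011111 → 2-byte char #2 = DF 99.
Offset 5: leading byte 0xEA = 11101010 → 3-byte char #3 = EA B3 AD.
Offset 8: leading byte 0xF2 = 11110010 → 4-byte char #4 = F2 BB 91 A1.
Offset 12: leading byte 0xED = 11101101 → 3-byte char #5 = ED 86 A9.
Leading byte 0xED = 11101101 matches 1110xxxx → 3-byte sequence.
Byte 1: 0xED = 11101101, payload 1101 (4 bits).
Byte 2: 0x86 = 10000110 (10xxxxxx ✓), payload 000110.
Byte 3: 0xA9 = 10101001 (10xxxxxx ✓), payload 101001.
Concatenate: 1101000110101001 = 0xD1A9 (16 bits → U+D1A9).

U+D1A9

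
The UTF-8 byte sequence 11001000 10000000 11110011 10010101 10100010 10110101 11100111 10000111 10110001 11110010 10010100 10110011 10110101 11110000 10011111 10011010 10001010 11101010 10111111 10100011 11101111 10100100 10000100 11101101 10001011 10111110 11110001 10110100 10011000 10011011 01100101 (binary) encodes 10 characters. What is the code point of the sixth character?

Offset 0: leading byte 0xC8 = 11001000 → 2-byte char #1 = C8 80.
Offset 2: leading byte 0xF3 = 11110011 → 4-byte char #2 = F3 95 A2 B5.
Offset 6: leading byte 0xE7 = 11100111 → 3-byte char #3 = E7 87 B1.
Offset 9: leading byte 0xF2 = 11110010 → 4-byte char #4 = F2 94 B3 B5.
Offset 13: leading byte 0xF0 = 11110000 → 4-byte char #5 = F0 9F 9A 8A.
Offset 17: leading byte 0xEA = 11101010 → 3-byte char #6 = EA BF A3.
Leading byte 0xEA = 11101010 matches 1110xxxx → 3-byte sequence.
Byte 1: 0xEA = 11101010, payload 1010 (4 bits).
Byte 2: 0xBF = 10111111 (10xxxxxx ✓), payload 111111.
Byte 3: 0xA3 = 10100011 (10xxxxxx ✓), payload 100011.
Concatenate: 1010111111100011 = 0xAFE3 (16 bits → U+AFE3).

U+AFE3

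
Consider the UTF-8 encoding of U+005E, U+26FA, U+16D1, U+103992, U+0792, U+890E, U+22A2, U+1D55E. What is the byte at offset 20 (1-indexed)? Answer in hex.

1-indexed offset 20 is 0-indexed offset 19.
U+005E → 1-byte form 5E at offsets 0–0.
U+26FA → 3-byte form E2 9B BA at offsets 1–3.
U+16D1 → 3-byte form E1 9B 91 at offsets 4–6.
U+103992 → 4-byte form F4 83 A6 92 at offsets 7–10.
U+0792 → 2-byte form DE 92 at offsets 11–12.
U+890E → 3-byte form E8 A4 8E at offsets 13–15.
U+22A2 → 3-byte form E2 8A A2 at offsets 16–18.
U+1D55E → 4-byte form F0 9D 95 9E at offsets 19–22.
Offset 19 falls in char 8's range; it's byte 1 of F0 9D 95 9E = 0xF0.

0xF0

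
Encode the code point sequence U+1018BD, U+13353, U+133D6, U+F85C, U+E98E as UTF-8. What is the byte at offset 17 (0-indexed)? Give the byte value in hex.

0x8E

U+1018BD → 4-byte form F4 81 A2 BD at offsets 0–3.
U+13353 → 4-byte form F0 93 8D 93 at offsets 4–7.
U+133D6 → 4-byte form F0 93 8F 96 at offsets 8–11.
U+F85C → 3-byte form EF A1 9C at offsets 12–14.
U+E98E → 3-byte form EE A6 8E at offsets 15–17.
Offset 17 falls in char 5's range; it's byte 3 of EE A6 8E = 0x8E.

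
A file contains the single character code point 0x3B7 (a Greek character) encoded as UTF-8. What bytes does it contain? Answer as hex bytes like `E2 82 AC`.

CE B7

U+03B7 = 0x3B7 = 951 decimal. In range U+0080–U+07FF → 2-byte form: 110xxxxx 10xxxxxx.
Binary (11 bits): 01110110111.
Split 5+6: 01110 | 110111.
Byte 1: 11001110 = 0xCE.
Byte 2: 10110111 = 0xB7.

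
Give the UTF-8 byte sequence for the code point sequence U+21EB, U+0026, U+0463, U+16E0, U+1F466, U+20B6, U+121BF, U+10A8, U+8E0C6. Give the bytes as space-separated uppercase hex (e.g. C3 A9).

E2 87 AB 26 D1 A3 E1 9B A0 F0 9F 91 A6 E2 82 B6 F0 92 86 BF E1 82 A8 F2 8E 83 86

U+21EB: 3-byte form → E2 87 AB.
U+0026: 1-byte form → 26.
U+0463: 2-byte form → D1 A3.
U+16E0: 3-byte form → E1 9B A0.
U+1F466: 4-byte form → F0 9F 91 A6.
U+20B6: 3-byte form → E2 82 B6.
U+121BF: 4-byte form → F0 92 86 BF.
U+10A8: 3-byte form → E1 82 A8.
U+8E0C6: 4-byte form → F2 8E 83 86.
Concatenated (27 bytes): E2 87 AB 26 D1 A3 E1 9B A0 F0 9F 91 A6 E2 82 B6 F0 92 86 BF E1 82 A8 F2 8E 83 86.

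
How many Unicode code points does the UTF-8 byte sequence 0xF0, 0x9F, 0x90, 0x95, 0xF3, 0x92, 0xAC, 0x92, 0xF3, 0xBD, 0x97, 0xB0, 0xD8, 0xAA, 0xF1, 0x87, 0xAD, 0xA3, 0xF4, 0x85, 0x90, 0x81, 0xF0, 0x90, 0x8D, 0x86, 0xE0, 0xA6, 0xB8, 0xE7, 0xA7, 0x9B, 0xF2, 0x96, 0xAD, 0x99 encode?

Byte at offset 0: 0xF0 = 11110000 → 4-byte char (#1). Advance 4.
Byte at offset 4: 0xF3 = 11110011 → 4-byte char (#2). Advance 4.
Byte at offset 8: 0xF3 = 11110011 → 4-byte char (#3). Advance 4.
Byte at offset 12: 0xD8 = 11011000 → 2-byte char (#4). Advance 2.
Byte at offset 14: 0xF1 = 11110001 → 4-byte char (#5). Advance 4.
Byte at offset 18: 0xF4 = 11110100 → 4-byte char (#6). Advance 4.
Byte at offset 22: 0xF0 = 11110000 → 4-byte char (#7). Advance 4.
Byte at offset 26: 0xE0 = 11100000 → 3-byte char (#8). Advance 3.
Byte at offset 29: 0xE7 = 11100111 → 3-byte char (#9). Advance 3.
Byte at offset 32: 0xF2 = 11110010 → 4-byte char (#10). Advance 4.
Reached end at offset 36 after 10 code points.

10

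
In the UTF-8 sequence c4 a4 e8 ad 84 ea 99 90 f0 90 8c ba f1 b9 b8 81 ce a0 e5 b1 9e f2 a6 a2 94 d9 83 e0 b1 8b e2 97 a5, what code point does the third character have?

Offset 0: leading byte 0xC4 = 11000100 → 2-byte char #1 = C4 A4.
Offset 2: leading byte 0xE8 = 11101000 → 3-byte char #2 = E8 AD 84.
Offset 5: leading byte 0xEA = 11101010 → 3-byte char #3 = EA 99 90.
Leading byte 0xEA = 11101010 matches 1110xxxx → 3-byte sequence.
Byte 1: 0xEA = 11101010, payload 1010 (4 bits).
Byte 2: 0x99 = 10011001 (10xxxxxx ✓), payload 011001.
Byte 3: 0x90 = 10010000 (10xxxxxx ✓), payload 010000.
Concatenate: 1010011001010000 = 0xA650 (16 bits → U+A650).

U+A650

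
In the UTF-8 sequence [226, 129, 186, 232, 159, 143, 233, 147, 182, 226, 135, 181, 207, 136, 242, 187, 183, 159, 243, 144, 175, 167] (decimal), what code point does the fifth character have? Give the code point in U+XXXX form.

Offset 0: leading byte 0xE2 = 11100010 → 3-byte char #1 = E2 81 BA.
Offset 3: leading byte 0xE8 = 11101000 → 3-byte char #2 = E8 9F 8F.
Offset 6: leading byte 0xE9 = 11101001 → 3-byte char #3 = E9 93 B6.
Offset 9: leading byte 0xE2 = 11100010 → 3-byte char #4 = E2 87 B5.
Offset 12: leading byte 0xCF = 11001111 → 2-byte char #5 = CF 88.
Leading byte 0xCF = 11001111 matches 110xxxxx → 2-byte sequence.
Byte 1: 0xCF = 11001111, payload 01111 (5 bits).
Byte 2: 0x88 = 10001000 (10xxxxxx ✓), payload 001000.
Concatenate: 01111001000 = 0x3C8 (11 bits → U+03C8).

U+03C8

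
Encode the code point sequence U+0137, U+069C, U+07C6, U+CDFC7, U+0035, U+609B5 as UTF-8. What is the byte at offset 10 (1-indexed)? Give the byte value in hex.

1-indexed offset 10 is 0-indexed offset 9.
U+0137 → 2-byte form C4 B7 at offsets 0–1.
U+069C → 2-byte form DA 9C at offsets 2–3.
U+07C6 → 2-byte form DF 86 at offsets 4–5.
U+CDFC7 → 4-byte form F3 8D BF 87 at offsets 6–9.
Offset 9 falls in char 4's range; it's byte 4 of F3 8D BF 87 = 0x87.

0x87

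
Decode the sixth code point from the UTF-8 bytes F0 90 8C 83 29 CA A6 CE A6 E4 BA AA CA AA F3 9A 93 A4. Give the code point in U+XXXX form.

U+02AA

Offset 0: leading byte 0xF0 = 11110000 → 4-byte char #1 = F0 90 8C 83.
Offset 4: leading byte 0x29 = 00101001 → 1-byte char #2 = 29.
Offset 5: leading byte 0xCA = 11001010 → 2-byte char #3 = CA A6.
Offset 7: leading byte 0xCE = 11001110 → 2-byte char #4 = CE A6.
Offset 9: leading byte 0xE4 = 11100100 → 3-byte char #5 = E4 BA AA.
Offset 12: leading byte 0xCA = 11001010 → 2-byte char #6 = CA AA.
Leading byte 0xCA = 11001010 matches 110xxxxx → 2-byte sequence.
Byte 1: 0xCA = 11001010, payload 01010 (5 bits).
Byte 2: 0xAA = 10101010 (10xxxxxx ✓), payload 101010.
Concatenate: 01010101010 = 0x2AA (11 bits → U+02AA).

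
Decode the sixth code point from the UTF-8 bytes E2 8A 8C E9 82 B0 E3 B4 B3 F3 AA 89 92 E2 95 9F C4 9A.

U+011A

Offset 0: leading byte 0xE2 = 11100010 → 3-byte char #1 = E2 8A 8C.
Offset 3: leading byte 0xE9 = 11101001 → 3-byte char #2 = E9 82 B0.
Offset 6: leading byte 0xE3 = 11100011 → 3-byte char #3 = E3 B4 B3.
Offset 9: leading byte 0xF3 = 11110011 → 4-byte char #4 = F3 AA 89 92.
Offset 13: leading byte 0xE2 = 11100010 → 3-byte char #5 = E2 95 9F.
Offset 16: leading byte 0xC4 = 11000100 → 2-byte char #6 = C4 9A.
Leading byte 0xC4 = 11000100 matches 110xxxxx → 2-byte sequence.
Byte 1: 0xC4 = 11000100, payload 00100 (5 bits).
Byte 2: 0x9A = 10011010 (10xxxxxx ✓), payload 011010.
Concatenate: 00100011010 = 0x11A (11 bits → U+011A).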